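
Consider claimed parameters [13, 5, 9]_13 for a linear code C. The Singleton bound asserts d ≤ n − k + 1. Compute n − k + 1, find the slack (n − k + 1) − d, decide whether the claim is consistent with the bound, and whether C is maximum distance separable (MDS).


Singleton RHS = n − k + 1 = 9, slack = 0, bound satisfied, MDS.

Singleton bound: d ≤ n − k + 1.
Here n = 13, k = 5, so n − k + 1 = 9.
Given d = 9, check d ≤ 9: YES.
Slack = (n − k + 1) − d = 0.
The code is MDS (slack = 0).
Description: the claimed parameters are [13, 5, 9]_13; such a code would be MDS (meets Singleton bound).


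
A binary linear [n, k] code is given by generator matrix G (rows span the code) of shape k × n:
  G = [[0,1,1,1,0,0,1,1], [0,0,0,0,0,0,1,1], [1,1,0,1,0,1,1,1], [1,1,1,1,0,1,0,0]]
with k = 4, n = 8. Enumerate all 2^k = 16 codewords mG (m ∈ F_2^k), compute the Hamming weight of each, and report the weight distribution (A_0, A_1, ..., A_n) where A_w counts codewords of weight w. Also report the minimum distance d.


Weight distribution: A_0 = 1, A_1 = 1, A_2 = 3, A_3 = 3, A_4 = 3, A_5 = 3, A_6 = 1, A_7 = 1. Minimum distance d = 1.

Enumerate all 2^4 = 16 messages m ∈ F_2^4.
For each, compute codeword c = mG in F_2^8, then tally its weight.
  m = 0000 → c = 00000000, weight = 0.
  m = 1000 → c = 01110011, weight = 5.
  m = 0100 → c = 00000011, weight = 2.
  m = 1100 → c = 01110000, weight = 3.
  m = 0010 → c = 11010111, weight = 6.
  m = 1010 → c = 10100100, weight = 3.
  m = 0110 → c = 11010100, weight = 4.
  m = 1110 → c = 10100111, weight = 5.
  m = 0001 → c = 11110100, weight = 5.
  m = 1001 → c = 10000111, weight = 4.
  m = 0101 → c = 11110111, weight = 7.
  m = 1101 → c = 10000100, weight = 2.
  m = 0011 → c = 00100011, weight = 3.
  m = 1011 → c = 01010000, weight = 2.
  m = 0111 → c = 00100000, weight = 1.
  m = 1111 → c = 01010011, weight = 4.
Tally weights:
  weight 0: 1 codewords.
  weight 1: 1 codewords.
  weight 2: 3 codewords.
  weight 3: 3 codewords.
  weight 4: 3 codewords.
  weight 5: 3 codewords.
  weight 6: 1 codewords.
  weight 7: 1 codewords.
Minimum distance d = smallest w > 0 with A_w > 0 = 1.
Sanity: Σ A_w = 16 = 2^4 = 16 ✓.


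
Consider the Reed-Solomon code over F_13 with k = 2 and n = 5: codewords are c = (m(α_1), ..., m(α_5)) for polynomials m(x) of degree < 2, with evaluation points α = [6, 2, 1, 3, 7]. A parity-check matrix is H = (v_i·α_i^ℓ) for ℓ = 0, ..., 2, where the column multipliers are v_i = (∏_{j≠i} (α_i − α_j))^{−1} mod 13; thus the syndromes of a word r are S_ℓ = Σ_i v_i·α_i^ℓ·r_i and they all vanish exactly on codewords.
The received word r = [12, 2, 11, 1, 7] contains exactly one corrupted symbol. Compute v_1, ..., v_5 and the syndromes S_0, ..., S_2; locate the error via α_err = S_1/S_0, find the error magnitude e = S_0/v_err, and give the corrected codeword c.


S = (8, 3, 6), error at position 2, error magnitude e = 9, c = [12, 6, 11, 1, 7].

Step 1: column multipliers v_i = (∏_{j≠i}(α_i − α_j))^{−1} mod 13.
  i = 1 (α = 6): (6−2)(6−1)(6−3)(6−7) = 4·5·3·(−1) = −60 ≡ 5, so v_1 = 5^{−1} = 8 (mod 13).
  i = 2 (α = 2): (2−6)(2−1)(2−3)(2−7) = (−4)·1·(−1)·(−5) = −20 ≡ 6, so v_2 = 6^{−1} = 11 (mod 13).
  i = 3 (α = 1): (1−6)(1−2)(1−3)(1−7) = (−5)·(−1)·(−2)·(−6) = 60 ≡ 8, so v_3 = 8^{−1} = 5 (mod 13).
  i = 4 (α = 3): (3−6)(3−2)(3−1)(3−7) = (−3)·1·2·(−4) = 24 ≡ 11, so v_4 = 11^{−1} = 6 (mod 13).
  i = 5 (α = 7): (7−6)(7−2)(7−1)(7−3) = 1·5·6·4 = 120 ≡ 3, so v_5 = 3^{−1} = 9 (mod 13).
  v = [8, 11, 5, 6, 9].
Step 2: syndromes of r = [12, 2, 11, 1, 7] (all sums mod 13).
  S_0 = Σ v_i r_i = 8·12 + 11·2 + 5·11 + 6·1 + 9·7 = 242 ≡ 8.
  S_1 = Σ v_i α_i r_i = 8·6·12 + 11·2·2 + 5·1·11 + 6·3·1 + 9·7·7 = 1134 ≡ 3.
  α_i^2 mod 13 = [10, 4, 1, 9, 10].
  S_2 = Σ v_i α_i^2 r_i = 8·10·12 + 11·4·2 + 5·1·11 + 6·9·1 + 9·10·7 = 1787 ≡ 6.
  S = (8, 3, 6) ≠ 0, so r is not a codeword (an error is present).
Step 3: locate the error. For a single error e at position i, S_ℓ = v_i·e·α_i^ℓ, so α_err = S_1/S_0.
  S_0^{−1} = 8^{−1} = 5 (mod 13), so α_err = 3·5 = 15 ≡ 2 = α_2. Error position i = 2.
  Consistency check: S_2/S_1 = 6·9 = 54 ≡ 2 = α_err ✓ (single-error assumption holds).
Step 4: error magnitude e = S_0/v_2 = S_0·∏_{j≠2}(α_2 − α_j) = 8·6 = 48 ≡ 9 (mod 13).
Step 5: correct position 2: c_2 = r_2 − e = 2 − 9 ≡ 6 (mod 13). Hence c = [12, 6, 11, 1, 7].
  Check: interpolating c through the α_i gives m(x) = 3 + 8·x (degree < 2) with m(α_i) = c_i for every i, so c is indeed a codeword.


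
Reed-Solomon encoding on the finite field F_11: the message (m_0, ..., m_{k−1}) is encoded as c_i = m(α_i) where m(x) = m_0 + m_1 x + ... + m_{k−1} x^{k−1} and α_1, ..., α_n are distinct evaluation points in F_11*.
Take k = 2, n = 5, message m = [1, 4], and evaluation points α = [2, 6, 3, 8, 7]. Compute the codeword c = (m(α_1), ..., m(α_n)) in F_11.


c = [9, 3, 2, 0, 7]

Message polynomial: m(x) = 1 + 4·x (mod 11).
For each evaluation point α_i, compute m(α_i) mod 11:
  α_1 = 2: Horner steps 4 → 9, so m(2) = 9.
  α_2 = 6: Horner steps 4 → 3, so m(6) = 3.
  α_3 = 3: Horner steps 4 → 2, so m(3) = 2.
  α_4 = 8: Horner steps 4 → 0, so m(8) = 0.
  α_5 = 7: Horner steps 4 → 7, so m(7) = 7.
Codeword c = [9, 3, 2, 0, 7] ∈ F_11^5.


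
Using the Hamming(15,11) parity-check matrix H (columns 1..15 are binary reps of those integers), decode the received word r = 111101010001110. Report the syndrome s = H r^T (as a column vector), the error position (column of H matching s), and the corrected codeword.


s = (0, 1, 0, 1)^T, error position = 5, corrected codeword c = 111111010001110

Compute s = H r^T mod 2 one row at a time:
  s_1 = 1 + 0 + 0 + 0 + 1 + 1 + 1 + 0 = 4 ≡ 0 (mod 2).
  s_2 = 1 + 0 + 1 + 0 + 1 + 1 + 1 + 0 = 5 ≡ 1 (mod 2).
  s_3 = 1 + 1 + 1 + 0 + 0 + 0 + 1 + 0 = 4 ≡ 0 (mod 2).
  s_4 = 1 + 1 + 0 + 0 + 0 + 0 + 1 + 0 = 3 ≡ 1 (mod 2).
s = (0, 1, 0, 1)^T — this equals column 5 of H (binary 0101), so error is at position 5.
Correct: flip bit 5 of r = 111101010001110 to get c = 111111010001110.


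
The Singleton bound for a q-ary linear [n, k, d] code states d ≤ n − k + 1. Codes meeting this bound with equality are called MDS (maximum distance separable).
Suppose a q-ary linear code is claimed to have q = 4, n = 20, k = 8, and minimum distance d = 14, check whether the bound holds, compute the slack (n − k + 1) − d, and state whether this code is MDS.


Singleton RHS = n − k + 1 = 13, slack = -1, bound violated (no such code; not MDS).

Singleton bound: d ≤ n − k + 1.
Here n = 20, k = 8, so n − k + 1 = 13.
Given d = 14, check d ≤ 13: NO.
Slack = (n − k + 1) − d = -1.
The slack is negative: d = 14 exceeds n − k + 1 = 13 by 1, so the Singleton bound is violated and no linear [20, 8, 14]_4 code can exist. In particular it is not MDS (MDS requires d = n − k + 1 exactly).
Description: the claimed parameters are [20, 8, 14]_4; such a code would be impossible (violates the Singleton bound).


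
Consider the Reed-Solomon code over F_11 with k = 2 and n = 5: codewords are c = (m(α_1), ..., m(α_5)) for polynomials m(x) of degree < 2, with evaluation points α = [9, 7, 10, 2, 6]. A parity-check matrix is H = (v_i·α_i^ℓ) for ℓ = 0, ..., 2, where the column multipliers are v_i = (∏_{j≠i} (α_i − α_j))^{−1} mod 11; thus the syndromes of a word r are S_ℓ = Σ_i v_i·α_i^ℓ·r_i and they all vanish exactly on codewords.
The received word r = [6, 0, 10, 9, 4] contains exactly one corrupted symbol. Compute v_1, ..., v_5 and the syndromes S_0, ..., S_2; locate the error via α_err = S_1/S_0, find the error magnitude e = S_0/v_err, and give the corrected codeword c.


S = (7, 8, 6), error at position 1, error magnitude e = 3, c = [3, 0, 10, 9, 4].

Step 1: column multipliers v_i = (∏_{j≠i}(α_i − α_j))^{−1} mod 11.
  i = 1 (α = 9): (9−7)(9−10)(9−2)(9−6) = 2·(−1)·7·3 = −42 ≡ 2, so v_1 = 2^{−1} = 6 (mod 11).
  i = 2 (α = 7): (7−9)(7−10)(7−2)(7−6) = (−2)·(−3)·5·1 = 30 ≡ 8, so v_2 = 8^{−1} = 7 (mod 11).
  i = 3 (α = 10): (10−9)(10−7)(10−2)(10−6) = 1·3·8·4 = 96 ≡ 8, so v_3 = 8^{−1} = 7 (mod 11).
  i = 4 (α = 2): (2−9)(2−7)(2−10)(2−6) = (−7)·(−5)·(−8)·(−4) = 1120 ≡ 9, so v_4 = 9^{−1} = 5 (mod 11).
  i = 5 (α = 6): (6−9)(6−7)(6−10)(6−2) = (−3)·(−1)·(−4)·4 = −48 ≡ 7, so v_5 = 7^{−1} = 8 (mod 11).
  v = [6, 7, 7, 5, 8].
Step 2: syndromes of r = [6, 0, 10, 9, 4] (all sums mod 11).
  S_0 = Σ v_i r_i = 6·6 + 7·0 + 7·10 + 5·9 + 8·4 = 183 ≡ 7.
  S_1 = Σ v_i α_i r_i = 6·9·6 + 7·7·0 + 7·10·10 + 5·2·9 + 8·6·4 = 1306 ≡ 8.
  α_i^2 mod 11 = [4, 5, 1, 4, 3].
  S_2 = Σ v_i α_i^2 r_i = 6·4·6 + 7·5·0 + 7·1·10 + 5·4·9 + 8·3·4 = 490 ≡ 6.
  S = (7, 8, 6) ≠ 0, so r is not a codeword (an error is present).
Step 3: locate the error. For a single error e at position i, S_ℓ = v_i·e·α_i^ℓ, so α_err = S_1/S_0.
  S_0^{−1} = 7^{−1} = 8 (mod 11), so α_err = 8·8 = 64 ≡ 9 = α_1. Error position i = 1.
  Consistency check: S_2/S_1 = 6·7 = 42 ≡ 9 = α_err ✓ (single-error assumption holds).
Step 4: error magnitude e = S_0/v_1 = S_0·∏_{j≠1}(α_1 − α_j) = 7·2 = 14 ≡ 3 (mod 11).
Step 5: correct position 1: c_1 = r_1 − e = 6 − 3 ≡ 3 (mod 11). Hence c = [3, 0, 10, 9, 4].
  Check: interpolating c through the α_i gives m(x) = 6 + 7·x (degree < 2) with m(α_i) = c_i for every i, so c is indeed a codeword.


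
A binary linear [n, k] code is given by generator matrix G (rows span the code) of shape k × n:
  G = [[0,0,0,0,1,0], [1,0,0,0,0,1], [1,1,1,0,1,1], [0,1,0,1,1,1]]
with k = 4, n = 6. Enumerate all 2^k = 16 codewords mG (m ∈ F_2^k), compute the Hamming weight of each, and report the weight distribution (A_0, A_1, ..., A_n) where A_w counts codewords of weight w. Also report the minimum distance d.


Weight distribution: A_0 = 1, A_1 = 1, A_2 = 2, A_3 = 6, A_4 = 5, A_5 = 1. Minimum distance d = 1.

Enumerate all 2^4 = 16 messages m ∈ F_2^4.
For each, compute codeword c = mG in F_2^6, then tally its weight.
  m = 0000 → c = 000000, weight = 0.
  m = 1000 → c = 000010, weight = 1.
  m = 0100 → c = 100001, weight = 2.
  m = 1100 → c = 100011, weight = 3.
  m = 0010 → c = 111011, weight = 5.
  m = 1010 → c = 111001, weight = 4.
  m = 0110 → c = 011010, weight = 3.
  m = 1110 → c = 011000, weight = 2.
  m = 0001 → c = 010111, weight = 4.
  m = 1001 → c = 010101, weight = 3.
  m = 0101 → c = 110110, weight = 4.
  m = 1101 → c = 110100, weight = 3.
  m = 0011 → c = 101100, weight = 3.
  m = 1011 → c = 101110, weight = 4.
  m = 0111 → c = 001101, weight = 3.
  m = 1111 → c = 001111, weight = 4.
Tally weights:
  weight 0: 1 codewords.
  weight 1: 1 codewords.
  weight 2: 2 codewords.
  weight 3: 6 codewords.
  weight 4: 5 codewords.
  weight 5: 1 codewords.
Minimum distance d = smallest w > 0 with A_w > 0 = 1.
Sanity: Σ A_w = 16 = 2^4 = 16 ✓.


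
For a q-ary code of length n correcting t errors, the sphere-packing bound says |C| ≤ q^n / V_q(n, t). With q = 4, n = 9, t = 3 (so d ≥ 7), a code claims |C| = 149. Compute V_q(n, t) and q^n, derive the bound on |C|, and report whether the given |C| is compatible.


V_q(n, t) = 2620, q^n = 262144, Hamming bound = 100, |C| = 149 > bound (violated).

Step 1: Compute V_q(n, t) = Σ_{j=0}^3 C(n, j) (q−1)^j.
  j = 0: C(9,0)·(3)^0 = 1·1 = 1.
  j = 1: C(9,1)·(3)^1 = 9·3 = 27.
  j = 2: C(9,2)·(3)^2 = 36·9 = 324.
  j = 3: C(9,3)·(3)^3 = 84·27 = 2268.
  V_q(n, t) = 1 + 27 + 324 + 2268 = 2620.
Step 2: q^n = 4^9 = 262144.
Step 3: Hamming bound ⌊q^n / V_q(n,t)⌋ = ⌊262144/2620⌋ = 100.
Step 4: Compare |C| = 149 to 100: violated.
The claimed |C| lies above the Hamming bound, so no 4-ary code of length 9 with d ≥ 7 can have 149 codewords.


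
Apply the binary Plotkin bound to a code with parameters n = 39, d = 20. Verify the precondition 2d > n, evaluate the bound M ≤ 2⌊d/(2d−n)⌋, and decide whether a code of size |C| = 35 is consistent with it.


Plotkin bound M ≤ 40; given |C| = 35 ≤ bound (satisfied).

Check applicability: 2d = 40, n = 39.
2d − n = 1 > 0, so Plotkin applies.
Compute d/(2d−n) = 20/1 ≈ 20.0000.
⌊d/(2d−n)⌋ = 20.
Plotkin bound: M ≤ 2·20 = 40.
Given |C| = 35, check: satisfied.
This |C| is below the Plotkin bound.


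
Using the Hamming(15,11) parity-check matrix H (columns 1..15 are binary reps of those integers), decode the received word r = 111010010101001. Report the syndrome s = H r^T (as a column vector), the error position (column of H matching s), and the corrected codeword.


s = (0, 1, 0, 0)^T, error position = 4, corrected codeword c = 111110010101001

Compute s = H r^T mod 2 one row at a time:
  s_1 = 1 + 0 + 1 + 0 + 1 + 0 + 0 + 1 = 4 ≡ 0 (mod 2).
  s_2 = 0 + 1 + 0 + 0 + 1 + 0 + 0 + 1 = 3 ≡ 1 (mod 2).
  s_3 = 1 + 1 + 0 + 0 + 1 + 0 + 0 + 1 = 4 ≡ 0 (mod 2).
  s_4 = 1 + 1 + 1 + 0 + 0 + 0 + 0 + 1 = 4 ≡ 0 (mod 2).
s = (0, 1, 0, 0)^T — this equals column 4 of H (binary 0100), so error is at position 4.
Correct: flip bit 4 of r = 111010010101001 to get c = 111110010101001.


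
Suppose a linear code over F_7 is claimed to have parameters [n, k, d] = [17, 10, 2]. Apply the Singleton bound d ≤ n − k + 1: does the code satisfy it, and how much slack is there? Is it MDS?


Singleton RHS = n − k + 1 = 8, slack = 6, bound satisfied, not MDS.

Singleton bound: d ≤ n − k + 1.
Here n = 17, k = 10, so n − k + 1 = 8.
Given d = 2, check d ≤ 8: YES.
Slack = (n − k + 1) − d = 6.
The code is NOT MDS (slack = 6 > 0).
Description: the claimed parameters are [17, 10, 2]_7; such a code would be non-MDS.


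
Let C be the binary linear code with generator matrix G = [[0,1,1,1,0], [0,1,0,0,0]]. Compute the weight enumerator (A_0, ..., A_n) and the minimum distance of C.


Weight distribution: A_0 = 1, A_1 = 1, A_2 = 1, A_3 = 1. Minimum distance d = 1.

Enumerate all 2^2 = 4 messages m ∈ F_2^2.
For each, compute codeword c = mG in F_2^5, then tally its weight.
  m = 00 → c = 00000, weight = 0.
  m = 10 → c = 01110, weight = 3.
  m = 01 → c = 01000, weight = 1.
  m = 11 → c = 00110, weight = 2.
Tally weights:
  weight 0: 1 codewords.
  weight 1: 1 codewords.
  weight 2: 1 codewords.
  weight 3: 1 codewords.
Minimum distance d = smallest w > 0 with A_w > 0 = 1.
Sanity: Σ A_w = 4 = 2^2 = 4 ✓.


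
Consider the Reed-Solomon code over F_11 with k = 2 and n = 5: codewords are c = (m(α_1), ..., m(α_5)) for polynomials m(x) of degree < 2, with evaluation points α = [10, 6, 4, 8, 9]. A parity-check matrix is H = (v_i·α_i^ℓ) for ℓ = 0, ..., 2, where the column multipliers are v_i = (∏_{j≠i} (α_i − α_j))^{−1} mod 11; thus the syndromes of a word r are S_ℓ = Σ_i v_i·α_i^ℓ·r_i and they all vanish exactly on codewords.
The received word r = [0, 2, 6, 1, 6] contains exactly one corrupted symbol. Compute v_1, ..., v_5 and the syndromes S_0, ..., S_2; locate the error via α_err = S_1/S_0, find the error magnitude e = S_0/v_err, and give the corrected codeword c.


S = (4, 5, 9), error at position 3, error magnitude e = 3, c = [0, 2, 3, 1, 6].

Step 1: column multipliers v_i = (∏_{j≠i}(α_i − α_j))^{−1} mod 11.
  i = 1 (α = 10): (10−6)(10−4)(10−8)(10−9) = 4·6·2·1 = 48 ≡ 4, so v_1 = 4^{−1} = 3 (mod 11).
  i = 2 (α = 6): (6−10)(6−4)(6−8)(6−9) = (−4)·2·(−2)·(−3) = −48 ≡ 7, so v_2 = 7^{−1} = 8 (mod 11).
  i = 3 (α = 4): (4−10)(4−6)(4−8)(4−9) = (−6)·(−2)·(−4)·(−5) = 240 ≡ 9, so v_3 = 9^{−1} = 5 (mod 11).
  i = 4 (α = 8): (8−10)(8−6)(8−4)(8−9) = (−2)·2·4·(−1) = 16 ≡ 5, so v_4 = 5^{−1} = 9 (mod 11).
  i = 5 (α = 9): (9−10)(9−6)(9−4)(9−8) = (−1)·3·5·1 = −15 ≡ 7, so v_5 = 7^{−1} = 8 (mod 11).
  v = [3, 8, 5, 9, 8].
Step 2: syndromes of r = [0, 2, 6, 1, 6] (all sums mod 11).
  S_0 = Σ v_i r_i = 3·0 + 8·2 + 5·6 + 9·1 + 8·6 = 103 ≡ 4.
  S_1 = Σ v_i α_i r_i = 3·10·0 + 8·6·2 + 5·4·6 + 9·8·1 + 8·9·6 = 720 ≡ 5.
  α_i^2 mod 11 = [1, 3, 5, 9, 4].
  S_2 = Σ v_i α_i^2 r_i = 3·1·0 + 8·3·2 + 5·5·6 + 9·9·1 + 8·4·6 = 471 ≡ 9.
  S = (4, 5, 9) ≠ 0, so r is not a codeword (an error is present).
Step 3: locate the error. For a single error e at position i, S_ℓ = v_i·e·α_i^ℓ, so α_err = S_1/S_0.
  S_0^{−1} = 4^{−1} = 3 (mod 11), so α_err = 5·3 = 15 ≡ 4 = α_3. Error position i = 3.
  Consistency check: S_2/S_1 = 9·9 = 81 ≡ 4 = α_err ✓ (single-error assumption holds).
Step 4: error magnitude e = S_0/v_3 = S_0·∏_{j≠3}(α_3 − α_j) = 4·9 = 36 ≡ 3 (mod 11).
Step 5: correct position 3: c_3 = r_3 − e = 6 − 3 ≡ 3 (mod 11). Hence c = [0, 2, 3, 1, 6].
  Check: interpolating c through the α_i gives m(x) = 5 + 5·x (degree < 2) with m(α_i) = c_i for every i, so c is indeed a codeword.


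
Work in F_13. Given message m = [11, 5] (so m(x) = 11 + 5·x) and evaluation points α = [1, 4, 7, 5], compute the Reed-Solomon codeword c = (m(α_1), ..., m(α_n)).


c = [3, 5, 7, 10]

Message polynomial: m(x) = 11 + 5·x (mod 13).
For each evaluation point α_i, compute m(α_i) mod 13:
  α_1 = 1: Horner steps 5 → 3, so m(1) = 3.
  α_2 = 4: Horner steps 5 → 5, so m(4) = 5.
  α_3 = 7: Horner steps 5 → 7, so m(7) = 7.
  α_4 = 5: Horner steps 5 → 10, so m(5) = 10.
Codeword c = [3, 5, 7, 10] ∈ F_13^4.


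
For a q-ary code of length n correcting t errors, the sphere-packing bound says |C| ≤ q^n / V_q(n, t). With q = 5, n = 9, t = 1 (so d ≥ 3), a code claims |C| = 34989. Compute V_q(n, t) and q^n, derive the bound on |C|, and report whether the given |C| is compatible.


V_q(n, t) = 37, q^n = 1953125, Hamming bound = 52787, |C| = 34989 ≤ bound (satisfied).

Step 1: Compute V_q(n, t) = Σ_{j=0}^1 C(n, j) (q−1)^j.
  j = 0: C(9,0)·(4)^0 = 1·1 = 1.
  j = 1: C(9,1)·(4)^1 = 9·4 = 36.
  V_q(n, t) = 1 + 36 = 37.
Step 2: q^n = 5^9 = 1953125.
Step 3: Hamming bound ⌊q^n / V_q(n,t)⌋ = ⌊1953125/37⌋ = 52787.
Step 4: Compare |C| = 34989 to 52787: satisfied.
The claimed |C| lies below the Hamming bound.


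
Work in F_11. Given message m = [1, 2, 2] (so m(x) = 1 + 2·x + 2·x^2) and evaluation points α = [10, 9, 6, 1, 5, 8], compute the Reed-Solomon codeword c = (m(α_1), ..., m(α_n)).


c = [1, 5, 8, 5, 6, 2]

Message polynomial: m(x) = 1 + 2·x + 2·x^2 (mod 11).
For each evaluation point α_i, compute m(α_i) mod 11:
  α_1 = 10: Horner steps 2 → 0 → 1, so m(10) = 1.
  α_2 = 9: Horner steps 2 → 9 → 5, so m(9) = 5.
  α_3 = 6: Horner steps 2 → 3 → 8, so m(6) = 8.
  α_4 = 1: Horner steps 2 → 4 → 5, so m(1) = 5.
  α_5 = 5: Horner steps 2 → 1 → 6, so m(5) = 6.
  α_6 = 8: Horner steps 2 → 7 → 2, so m(8) = 2.
Codeword c = [1, 5, 8, 5, 6, 2] ∈ F_11^6.


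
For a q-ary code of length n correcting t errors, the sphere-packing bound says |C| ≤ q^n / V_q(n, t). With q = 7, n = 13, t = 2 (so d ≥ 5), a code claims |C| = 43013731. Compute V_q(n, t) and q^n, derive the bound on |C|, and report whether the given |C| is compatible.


V_q(n, t) = 2887, q^n = 96889010407, Hamming bound = 33560446, |C| = 43013731 > bound (violated).

Step 1: Compute V_q(n, t) = Σ_{j=0}^2 C(n, j) (q−1)^j.
  j = 0: C(13,0)·(6)^0 = 1·1 = 1.
  j = 1: C(13,1)·(6)^1 = 13·6 = 78.
  j = 2: C(13,2)·(6)^2 = 78·36 = 2808.
  V_q(n, t) = 1 + 78 + 2808 = 2887.
Step 2: q^n = 7^13 = 96889010407.
Step 3: Hamming bound ⌊q^n / V_q(n,t)⌋ = ⌊96889010407/2887⌋ = 33560446.
Step 4: Compare |C| = 43013731 to 33560446: violated.
The claimed |C| lies above the Hamming bound, so no 7-ary code of length 13 with d ≥ 5 can have 43013731 codewords.


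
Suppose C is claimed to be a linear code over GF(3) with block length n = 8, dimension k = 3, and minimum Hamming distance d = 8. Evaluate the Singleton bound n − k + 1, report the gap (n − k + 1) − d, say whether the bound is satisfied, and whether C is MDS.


Singleton RHS = n − k + 1 = 6, slack = -2, bound violated (no such code; not MDS).

Singleton bound: d ≤ n − k + 1.
Here n = 8, k = 3, so n − k + 1 = 6.
Given d = 8, check d ≤ 6: NO.
Slack = (n − k + 1) − d = -2.
The slack is negative: d = 8 exceeds n − k + 1 = 6 by 2, so the Singleton bound is violated and no linear [8, 3, 8]_3 code can exist. In particular it is not MDS (MDS requires d = n − k + 1 exactly).
Description: the claimed parameters are [8, 3, 8]_3; such a code would be impossible (violates the Singleton bound).


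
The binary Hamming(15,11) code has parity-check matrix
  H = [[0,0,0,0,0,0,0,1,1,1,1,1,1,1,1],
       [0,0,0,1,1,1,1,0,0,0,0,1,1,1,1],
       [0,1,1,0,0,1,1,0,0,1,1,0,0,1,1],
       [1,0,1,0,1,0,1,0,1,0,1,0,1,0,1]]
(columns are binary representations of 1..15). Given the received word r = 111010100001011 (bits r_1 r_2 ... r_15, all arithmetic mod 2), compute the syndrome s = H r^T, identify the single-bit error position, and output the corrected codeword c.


s = (1, 1, 1, 1)^T, error position = 15, corrected codeword c = 111010100001010

Compute s = H r^T mod 2 one row at a time:
  s_1 = 0 + 0 + 0 + 0 + 1 + 0 + 1 + 1 = 3 ≡ 1 (mod 2).
  s_2 = 0 + 1 + 0 + 1 + 1 + 0 + 1 + 1 = 5 ≡ 1 (mod 2).
  s_3 = 1 + 1 + 0 + 1 + 0 + 0 + 1 + 1 = 5 ≡ 1 (mod 2).
  s_4 = 1 + 1 + 1 + 1 + 0 + 0 + 0 + 1 = 5 ≡ 1 (mod 2).
s = (1, 1, 1, 1)^T — this equals column 15 of H (binary 1111), so error is at position 15.
Correct: flip bit 15 of r = 111010100001011 to get c = 111010100001010.


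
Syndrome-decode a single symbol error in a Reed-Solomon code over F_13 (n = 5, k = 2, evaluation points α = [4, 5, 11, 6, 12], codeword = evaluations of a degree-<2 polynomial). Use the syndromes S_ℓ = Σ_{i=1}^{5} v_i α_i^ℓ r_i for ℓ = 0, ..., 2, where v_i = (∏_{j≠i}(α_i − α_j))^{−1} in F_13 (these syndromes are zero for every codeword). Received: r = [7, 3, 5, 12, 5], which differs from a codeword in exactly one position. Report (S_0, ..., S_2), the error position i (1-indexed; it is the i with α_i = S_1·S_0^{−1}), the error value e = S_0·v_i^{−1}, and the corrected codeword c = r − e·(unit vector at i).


S = (11, 2, 11), error at position 5, error magnitude e = 4, c = [7, 3, 5, 12, 1].

Step 1: column multipliers v_i = (∏_{j≠i}(α_i − α_j))^{−1} mod 13.
  i = 1 (α = 4): (4−5)(4−11)(4−6)(4−12) = (−1)·(−7)·(−2)·(−8) = 112 ≡ 8, so v_1 = 8^{−1} = 5 (mod 13).
  i = 2 (α = 5): (5−4)(5−11)(5−6)(5−12) = 1·(−6)·(−1)·(−7) = −42 ≡ 10, so v_2 = 10^{−1} = 4 (mod 13).
  i = 3 (α = 11): (11−4)(11−5)(11−6)(11−12) = 7·6·5·(−1) = −210 ≡ 11, so v_3 = 11^{−1} = 6 (mod 13).
  i = 4 (α = 6): (6−4)(6−5)(6−11)(6−12) = 2·1·(−5)·(−6) = 60 ≡ 8, so v_4 = 8^{−1} = 5 (mod 13).
  i = 5 (α = 12): (12−4)(12−5)(12−11)(12−6) = 8·7·1·6 = 336 ≡ 11, so v_5 = 11^{−1} = 6 (mod 13).
  v = [5, 4, 6, 5, 6].
Step 2: syndromes of r = [7, 3, 5, 12, 5] (all sums mod 13).
  S_0 = Σ v_i r_i = 5·7 + 4·3 + 6·5 + 5·12 + 6·5 = 167 ≡ 11.
  S_1 = Σ v_i α_i r_i = 5·4·7 + 4·5·3 + 6·11·5 + 5·6·12 + 6·12·5 = 1250 ≡ 2.
  α_i^2 mod 13 = [3, 12, 4, 10, 1].
  S_2 = Σ v_i α_i^2 r_i = 5·3·7 + 4·12·3 + 6·4·5 + 5·10·12 + 6·1·5 = 999 ≡ 11.
  S = (11, 2, 11) ≠ 0, so r is not a codeword (an error is present).
Step 3: locate the error. For a single error e at position i, S_ℓ = v_i·e·α_i^ℓ, so α_err = S_1/S_0.
  S_0^{−1} = 11^{−1} = 6 (mod 13), so α_err = 2·6 = 12 ≡ 12 = α_5. Error position i = 5.
  Consistency check: S_2/S_1 = 11·7 = 77 ≡ 12 = α_err ✓ (single-error assumption holds).
Step 4: error magnitude e = S_0/v_5 = S_0·∏_{j≠5}(α_5 − α_j) = 11·11 = 121 ≡ 4 (mod 13).
Step 5: correct position 5: c_5 = r_5 − e = 5 − 4 ≡ 1 (mod 13). Hence c = [7, 3, 5, 12, 1].
  Check: interpolating c through the α_i gives m(x) = 10 + 9·x (degree < 2) with m(α_i) = c_i for every i, so c is indeed a codeword.


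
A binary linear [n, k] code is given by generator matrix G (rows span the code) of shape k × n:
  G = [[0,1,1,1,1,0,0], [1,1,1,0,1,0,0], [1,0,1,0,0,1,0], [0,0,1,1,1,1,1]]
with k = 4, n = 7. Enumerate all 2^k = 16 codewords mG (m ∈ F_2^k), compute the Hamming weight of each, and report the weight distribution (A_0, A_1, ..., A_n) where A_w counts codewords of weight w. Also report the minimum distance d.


Weight distribution: A_0 = 1, A_2 = 2, A_3 = 4, A_4 = 5, A_5 = 4. Minimum distance d = 2.

Enumerate all 2^4 = 16 messages m ∈ F_2^4.
For each, compute codeword c = mG in F_2^7, then tally its weight.
  m = 0000 → c = 0000000, weight = 0.
  m = 1000 → c = 0111100, weight = 4.
  m = 0100 → c = 1110100, weight = 4.
  m = 1100 → c = 1001000, weight = 2.
  m = 0010 → c = 1010010, weight = 3.
  m = 1010 → c = 1101110, weight = 5.
  m = 0110 → c = 0100110, weight = 3.
  m = 1110 → c = 0011010, weight = 3.
  m = 0001 → c = 0011111, weight = 5.
  m = 1001 → c = 0100011, weight = 3.
  m = 0101 → c = 1101011, weight = 5.
  m = 1101 → c = 1010111, weight = 5.
  m = 0011 → c = 1001101, weight = 4.
  m = 1011 → c = 1110001, weight = 4.
  m = 0111 → c = 0111001, weight = 4.
  m = 1111 → c = 0000101, weight = 2.
Tally weights:
  weight 0: 1 codewords.
  weight 2: 2 codewords.
  weight 3: 4 codewords.
  weight 4: 5 codewords.
  weight 5: 4 codewords.
Minimum distance d = smallest w > 0 with A_w > 0 = 2.
Sanity: Σ A_w = 16 = 2^4 = 16 ✓.


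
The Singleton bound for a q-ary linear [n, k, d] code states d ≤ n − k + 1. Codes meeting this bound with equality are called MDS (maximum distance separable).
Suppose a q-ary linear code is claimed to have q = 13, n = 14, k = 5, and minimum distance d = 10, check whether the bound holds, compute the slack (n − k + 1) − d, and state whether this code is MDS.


Singleton RHS = n − k + 1 = 10, slack = 0, bound satisfied, MDS.

Singleton bound: d ≤ n − k + 1.
Here n = 14, k = 5, so n − k + 1 = 10.
Given d = 10, check d ≤ 10: YES.
Slack = (n − k + 1) − d = 0.
The code is MDS (slack = 0).
Description: the claimed parameters are [14, 5, 10]_13; such a code would be MDS (meets Singleton bound).


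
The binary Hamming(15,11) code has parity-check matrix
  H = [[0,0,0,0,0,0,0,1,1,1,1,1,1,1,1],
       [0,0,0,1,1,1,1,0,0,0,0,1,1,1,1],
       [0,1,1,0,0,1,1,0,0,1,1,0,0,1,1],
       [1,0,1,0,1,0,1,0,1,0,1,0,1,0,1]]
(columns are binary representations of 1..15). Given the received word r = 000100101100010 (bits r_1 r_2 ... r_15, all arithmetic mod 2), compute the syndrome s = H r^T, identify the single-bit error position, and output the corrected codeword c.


s = (1, 1, 1, 0)^T, error position = 14, corrected codeword c = 000100101100000

Compute s = H r^T mod 2 one row at a time:
  s_1 = 0 + 1 + 1 + 0 + 0 + 0 + 1 + 0 = 3 ≡ 1 (mod 2).
  s_2 = 1 + 0 + 0 + 1 + 0 + 0 + 1 + 0 = 3 ≡ 1 (mod 2).
  s_3 = 0 + 0 + 0 + 1 + 1 + 0 + 1 + 0 = 3 ≡ 1 (mod 2).
  s_4 = 0 + 0 + 0 + 1 + 1 + 0 + 0 + 0 = 2 ≡ 0 (mod 2).
s = (1, 1, 1, 0)^T — this equals column 14 of H (binary 1110), so error is at position 14.
Correct: flip bit 14 of r = 000100101100010 to get c = 000100101100000.


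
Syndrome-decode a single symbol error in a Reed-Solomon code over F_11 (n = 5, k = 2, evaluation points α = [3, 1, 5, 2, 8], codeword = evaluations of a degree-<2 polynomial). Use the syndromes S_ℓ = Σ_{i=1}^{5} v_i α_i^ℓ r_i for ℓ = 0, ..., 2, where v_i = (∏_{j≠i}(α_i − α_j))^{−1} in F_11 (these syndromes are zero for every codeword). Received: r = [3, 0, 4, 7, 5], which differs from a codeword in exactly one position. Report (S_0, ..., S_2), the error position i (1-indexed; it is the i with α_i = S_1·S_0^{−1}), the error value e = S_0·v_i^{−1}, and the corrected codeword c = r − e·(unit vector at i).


S = (4, 9, 1), error at position 3, error magnitude e = 9, c = [3, 0, 6, 7, 5].

Step 1: column multipliers v_i = (∏_{j≠i}(α_i − α_j))^{−1} mod 11.
  i = 1 (α = 3): (3−1)(3−5)(3−2)(3−8) = 2·(−2)·1·(−5) = 20 ≡ 9, so v_1 = 9^{−1} = 5 (mod 11).
  i = 2 (α = 1): (1−3)(1−5)(1−2)(1−8) = (−2)·(−4)·(−1)·(−7) = 56 ≡ 1, so v_2 = 1^{−1} = 1 (mod 11).
  i = 3 (α = 5): (5−3)(5−1)(5−2)(5−8) = 2·4·3·(−3) = −72 ≡ 5, so v_3 = 5^{−1} = 9 (mod 11).
  i = 4 (α = 2): (2−3)(2−1)(2−5)(2−8) = (−1)·1·(−3)·(−6) = −18 ≡ 4, so v_4 = 4^{−1} = 3 (mod 11).
  i = 5 (α = 8): (8−3)(8−1)(8−5)(8−2) = 5·7·3·6 = 630 ≡ 3, so v_5 = 3^{−1} = 4 (mod 11).
  v = [5, 1, 9, 3, 4].
Step 2: syndromes of r = [3, 0, 4, 7, 5] (all sums mod 11).
  S_0 = Σ v_i r_i = 5·3 + 1·0 + 9·4 + 3·7 + 4·5 = 92 ≡ 4.
  S_1 = Σ v_i α_i r_i = 5·3·3 + 1·1·0 + 9·5·4 + 3·2·7 + 4·8·5 = 427 ≡ 9.
  α_i^2 mod 11 = [9, 1, 3, 4, 9].
  S_2 = Σ v_i α_i^2 r_i = 5·9·3 + 1·1·0 + 9·3·4 + 3·4·7 + 4·9·5 = 507 ≡ 1.
  S = (4, 9, 1) ≠ 0, so r is not a codeword (an error is present).
Step 3: locate the error. For a single error e at position i, S_ℓ = v_i·e·α_i^ℓ, so α_err = S_1/S_0.
  S_0^{−1} = 4^{−1} = 3 (mod 11), so α_err = 9·3 = 27 ≡ 5 = α_3. Error position i = 3.
  Consistency check: S_2/S_1 = 1·5 = 5 ≡ 5 = α_err ✓ (single-error assumption holds).
Step 4: error magnitude e = S_0/v_3 = S_0·∏_{j≠3}(α_3 − α_j) = 4·5 = 20 ≡ 9 (mod 11).
Step 5: correct position 3: c_3 = r_3 − e = 4 − 9 ≡ 6 (mod 11). Hence c = [3, 0, 6, 7, 5].
  Check: interpolating c through the α_i gives m(x) = 4 + 7·x (degree < 2) with m(α_i) = c_i for every i, so c is indeed a codeword.


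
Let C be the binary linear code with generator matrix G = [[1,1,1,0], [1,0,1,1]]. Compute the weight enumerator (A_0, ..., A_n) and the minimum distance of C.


Weight distribution: A_0 = 1, A_2 = 1, A_3 = 2. Minimum distance d = 2.

Enumerate all 2^2 = 4 messages m ∈ F_2^2.
For each, compute codeword c = mG in F_2^4, then tally its weight.
  m = 00 → c = 0000, weight = 0.
  m = 10 → c = 1110, weight = 3.
  m = 01 → c = 1011, weight = 3.
  m = 11 → c = 0101, weight = 2.
Tally weights:
  weight 0: 1 codewords.
  weight 2: 1 codewords.
  weight 3: 2 codewords.
Minimum distance d = smallest w > 0 with A_w > 0 = 2.
Sanity: Σ A_w = 4 = 2^2 = 4 ✓.


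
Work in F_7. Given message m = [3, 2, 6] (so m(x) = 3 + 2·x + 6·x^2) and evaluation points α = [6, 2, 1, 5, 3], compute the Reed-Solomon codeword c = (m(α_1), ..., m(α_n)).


c = [0, 3, 4, 2, 0]

Message polynomial: m(x) = 3 + 2·x + 6·x^2 (mod 7).
For each evaluation point α_i, compute m(α_i) mod 7:
  α_1 = 6: Horner steps 6 → 3 → 0, so m(6) = 0.
  α_2 = 2: Horner steps 6 → 0 → 3, so m(2) = 3.
  α_3 = 1: Horner steps 6 → 1 → 4, so m(1) = 4.
  α_4 = 5: Horner steps 6 → 4 → 2, so m(5) = 2.
  α_5 = 3: Horner steps 6 → 6 → 0, so m(3) = 0.
Codeword c = [0, 3, 4, 2, 0] ∈ F_7^5.


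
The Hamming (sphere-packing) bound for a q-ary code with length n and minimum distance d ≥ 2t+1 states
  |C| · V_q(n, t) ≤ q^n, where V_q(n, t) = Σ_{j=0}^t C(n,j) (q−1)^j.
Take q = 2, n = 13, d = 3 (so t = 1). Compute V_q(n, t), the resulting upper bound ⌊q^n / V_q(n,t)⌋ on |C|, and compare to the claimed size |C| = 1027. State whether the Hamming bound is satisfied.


V_q(n, t) = 14, q^n = 8192, Hamming bound = 585, |C| = 1027 > bound (violated).

Step 1: Compute V_q(n, t) = Σ_{j=0}^1 C(n, j) (q−1)^j.
  j = 0: C(13,0)·(1)^0 = 1·1 = 1.
  j = 1: C(13,1)·(1)^1 = 13·1 = 13.
  V_q(n, t) = 1 + 13 = 14.
Step 2: q^n = 2^13 = 8192.
Step 3: Hamming bound ⌊q^n / V_q(n,t)⌋ = ⌊8192/14⌋ = 585.
Step 4: Compare |C| = 1027 to 585: violated.
The claimed |C| lies above the Hamming bound, so no 2-ary code of length 13 with d ≥ 3 can have 1027 codewords.


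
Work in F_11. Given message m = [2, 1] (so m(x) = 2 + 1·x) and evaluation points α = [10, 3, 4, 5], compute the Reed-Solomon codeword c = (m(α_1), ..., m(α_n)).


c = [1, 5, 6, 7]

Message polynomial: m(x) = 2 + 1·x (mod 11).
For each evaluation point α_i, compute m(α_i) mod 11:
  α_1 = 10: Horner steps 1 → 1, so m(10) = 1.
  α_2 = 3: Horner steps 1 → 5, so m(3) = 5.
  α_3 = 4: Horner steps 1 → 6, so m(4) = 6.
  α_4 = 5: Horner steps 1 → 7, so m(5) = 7.
Codeword c = [1, 5, 6, 7] ∈ F_11^4.


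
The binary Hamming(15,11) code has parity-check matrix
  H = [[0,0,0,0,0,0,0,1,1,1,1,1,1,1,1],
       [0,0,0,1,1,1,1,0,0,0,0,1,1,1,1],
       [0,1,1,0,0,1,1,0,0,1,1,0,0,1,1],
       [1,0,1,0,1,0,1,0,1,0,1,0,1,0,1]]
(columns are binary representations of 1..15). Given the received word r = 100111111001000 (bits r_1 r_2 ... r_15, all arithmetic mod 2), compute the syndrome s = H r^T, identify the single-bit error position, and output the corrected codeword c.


s = (1, 1, 0, 0)^T, error position = 12, corrected codeword c = 100111111000000

Compute s = H r^T mod 2 one row at a time:
  s_1 = 1 + 1 + 0 + 0 + 1 + 0 + 0 + 0 = 3 ≡ 1 (mod 2).
  s_2 = 1 + 1 + 1 + 1 + 1 + 0 + 0 + 0 = 5 ≡ 1 (mod 2).
  s_3 = 0 + 0 + 1 + 1 + 0 + 0 + 0 + 0 = 2 ≡ 0 (mod 2).
  s_4 = 1 + 0 + 1 + 1 + 1 + 0 + 0 + 0 = 4 ≡ 0 (mod 2).
s = (1, 1, 0, 0)^T — this equals column 12 of H (binary 1100), so error is at position 12.
Correct: flip bit 12 of r = 100111111001000 to get c = 100111111000000.


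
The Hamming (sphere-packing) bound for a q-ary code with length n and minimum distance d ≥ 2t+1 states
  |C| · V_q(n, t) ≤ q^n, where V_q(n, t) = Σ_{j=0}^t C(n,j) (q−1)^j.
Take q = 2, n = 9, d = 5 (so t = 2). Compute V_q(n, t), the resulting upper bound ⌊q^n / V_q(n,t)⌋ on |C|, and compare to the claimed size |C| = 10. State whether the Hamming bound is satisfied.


V_q(n, t) = 46, q^n = 512, Hamming bound = 11, |C| = 10 ≤ bound (satisfied).

Step 1: Compute V_q(n, t) = Σ_{j=0}^2 C(n, j) (q−1)^j.
  j = 0: C(9,0)·(1)^0 = 1·1 = 1.
  j = 1: C(9,1)·(1)^1 = 9·1 = 9.
  j = 2: C(9,2)·(1)^2 = 36·1 = 36.
  V_q(n, t) = 1 + 9 + 36 = 46.
Step 2: q^n = 2^9 = 512.
Step 3: Hamming bound ⌊q^n / V_q(n,t)⌋ = ⌊512/46⌋ = 11.
Step 4: Compare |C| = 10 to 11: satisfied.
The claimed |C| lies below the Hamming bound.


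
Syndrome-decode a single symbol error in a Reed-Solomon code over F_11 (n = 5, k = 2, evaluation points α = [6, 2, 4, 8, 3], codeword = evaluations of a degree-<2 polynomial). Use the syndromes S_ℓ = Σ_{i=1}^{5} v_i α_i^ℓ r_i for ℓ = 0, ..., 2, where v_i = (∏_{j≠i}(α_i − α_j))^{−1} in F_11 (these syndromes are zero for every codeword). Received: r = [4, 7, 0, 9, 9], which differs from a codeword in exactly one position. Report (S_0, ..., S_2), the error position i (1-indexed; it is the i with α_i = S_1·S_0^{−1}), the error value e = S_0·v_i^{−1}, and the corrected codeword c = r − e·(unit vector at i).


S = (5, 7, 1), error at position 4, error magnitude e = 1, c = [4, 7, 0, 8, 9].

Step 1: column multipliers v_i = (∏_{j≠i}(α_i − α_j))^{−1} mod 11.
  i = 1 (α = 6): (6−2)(6−4)(6−8)(6−3) = 4·2·(−2)·3 = −48 ≡ 7, so v_1 = 7^{−1} = 8 (mod 11).
  i = 2 (α = 2): (2−6)(2−4)(2−8)(2−3) = (−4)·(−2)·(−6)·(−1) = 48 ≡ 4, so v_2 = 4^{−1} = 3 (mod 11).
  i = 3 (α = 4): (4−6)(4−2)(4−8)(4−3) = (−2)·2·(−4)·1 = 16 ≡ 5, so v_3 = 5^{−1} = 9 (mod 11).
  i = 4 (α = 8): (8−6)(8−2)(8−4)(8−3) = 2·6·4·5 = 240 ≡ 9, so v_4 = 9^{−1} = 5 (mod 11).
  i = 5 (α = 3): (3−6)(3−2)(3−4)(3−8) = (−3)·1·(−1)·(−5) = −15 ≡ 7, so v_5 = 7^{−1} = 8 (mod 11).
  v = [8, 3, 9, 5, 8].
Step 2: syndromes of r = [4, 7, 0, 9, 9] (all sums mod 11).
  S_0 = Σ v_i r_i = 8·4 + 3·7 + 9·0 + 5·9 + 8·9 = 170 ≡ 5.
  S_1 = Σ v_i α_i r_i = 8·6·4 + 3·2·7 + 9·4·0 + 5·8·9 + 8·3·9 = 810 ≡ 7.
  α_i^2 mod 11 = [3, 4, 5, 9, 9].
  S_2 = Σ v_i α_i^2 r_i = 8·3·4 + 3·4·7 + 9·5·0 + 5·9·9 + 8·9·9 = 1233 ≡ 1.
  S = (5, 7, 1) ≠ 0, so r is not a codeword (an error is present).
Step 3: locate the error. For a single error e at position i, S_ℓ = v_i·e·α_i^ℓ, so α_err = S_1/S_0.
  S_0^{−1} = 5^{−1} = 9 (mod 11), so α_err = 7·9 = 63 ≡ 8 = α_4. Error position i = 4.
  Consistency check: S_2/S_1 = 1·8 = 8 ≡ 8 = α_err ✓ (single-error assumption holds).
Step 4: error magnitude e = S_0/v_4 = S_0·∏_{j≠4}(α_4 − α_j) = 5·9 = 45 ≡ 1 (mod 11).
Step 5: correct position 4: c_4 = r_4 − e = 9 − 1 ≡ 8 (mod 11). Hence c = [4, 7, 0, 8, 9].
  Check: interpolating c through the α_i gives m(x) = 3 + 2·x (degree < 2) with m(α_i) = c_i for every i, so c is indeed a codeword.


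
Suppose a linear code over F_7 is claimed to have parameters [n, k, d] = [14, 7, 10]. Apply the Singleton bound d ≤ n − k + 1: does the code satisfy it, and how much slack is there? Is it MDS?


Singleton RHS = n − k + 1 = 8, slack = -2, bound violated (no such code; not MDS).

Singleton bound: d ≤ n − k + 1.
Here n = 14, k = 7, so n − k + 1 = 8.
Given d = 10, check d ≤ 8: NO.
Slack = (n − k + 1) − d = -2.
The slack is negative: d = 10 exceeds n − k + 1 = 8 by 2, so the Singleton bound is violated and no linear [14, 7, 10]_7 code can exist. In particular it is not MDS (MDS requires d = n − k + 1 exactly).
Description: the claimed parameters are [14, 7, 10]_7; such a code would be impossible (violates the Singleton bound).


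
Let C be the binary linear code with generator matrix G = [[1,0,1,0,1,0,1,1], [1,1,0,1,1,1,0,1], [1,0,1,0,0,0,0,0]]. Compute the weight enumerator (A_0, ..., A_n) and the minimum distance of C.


Weight distribution: A_0 = 1, A_2 = 1, A_3 = 1, A_5 = 3, A_6 = 2. Minimum distance d = 2.

Enumerate all 2^3 = 8 messages m ∈ F_2^3.
For each, compute codeword c = mG in F_2^8, then tally its weight.
  m = 000 → c = 00000000, weight = 0.
  m = 100 → c = 10101011, weight = 5.
  m = 010 → c = 11011101, weight = 6.
  m = 110 → c = 01110110, weight = 5.
  m = 001 → c = 10100000, weight = 2.
  m = 101 → c = 00001011, weight = 3.
  m = 011 → c = 01111101, weight = 6.
  m = 111 → c = 11010110, weight = 5.
Tally weights:
  weight 0: 1 codewords.
  weight 2: 1 codewords.
  weight 3: 1 codewords.
  weight 5: 3 codewords.
  weight 6: 2 codewords.
Minimum distance d = smallest w > 0 with A_w > 0 = 2.
Sanity: Σ A_w = 8 = 2^3 = 8 ✓.


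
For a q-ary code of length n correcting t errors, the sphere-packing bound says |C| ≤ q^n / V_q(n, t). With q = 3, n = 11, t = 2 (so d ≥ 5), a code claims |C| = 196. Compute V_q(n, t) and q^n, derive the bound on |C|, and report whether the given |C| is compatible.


V_q(n, t) = 243, q^n = 177147, Hamming bound = 729, |C| = 196 ≤ bound (satisfied).

Step 1: Compute V_q(n, t) = Σ_{j=0}^2 C(n, j) (q−1)^j.
  j = 0: C(11,0)·(2)^0 = 1·1 = 1.
  j = 1: C(11,1)·(2)^1 = 11·2 = 22.
  j = 2: C(11,2)·(2)^2 = 55·4 = 220.
  V_q(n, t) = 1 + 22 + 220 = 243.
Step 2: q^n = 3^11 = 177147.
Step 3: Hamming bound ⌊q^n / V_q(n,t)⌋ = ⌊177147/243⌋ = 729.
Step 4: Compare |C| = 196 to 729: satisfied.
The claimed |C| lies below the Hamming bound.


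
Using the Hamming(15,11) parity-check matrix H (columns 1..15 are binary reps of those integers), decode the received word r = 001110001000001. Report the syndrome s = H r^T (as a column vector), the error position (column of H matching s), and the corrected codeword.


s = (0, 1, 0, 0)^T, error position = 4, corrected codeword c = 001010001000001

Compute s = H r^T mod 2 one row at a time:
  s_1 = 0 + 1 + 0 + 0 + 0 + 0 + 0 + 1 = 2 ≡ 0 (mod 2).
  s_2 = 1 + 1 + 0 + 0 + 0 + 0 + 0 + 1 = 3 ≡ 1 (mod 2).
  s_3 = 0 + 1 + 0 + 0 + 0 + 0 + 0 + 1 = 2 ≡ 0 (mod 2).
  s_4 = 0 + 1 + 1 + 0 + 1 + 0 + 0 + 1 = 4 ≡ 0 (mod 2).
s = (0, 1, 0, 0)^T — this equals column 4 of H (binary 0100), so error is at position 4.
Correct: flip bit 4 of r = 001110001000001 to get c = 001010001000001.


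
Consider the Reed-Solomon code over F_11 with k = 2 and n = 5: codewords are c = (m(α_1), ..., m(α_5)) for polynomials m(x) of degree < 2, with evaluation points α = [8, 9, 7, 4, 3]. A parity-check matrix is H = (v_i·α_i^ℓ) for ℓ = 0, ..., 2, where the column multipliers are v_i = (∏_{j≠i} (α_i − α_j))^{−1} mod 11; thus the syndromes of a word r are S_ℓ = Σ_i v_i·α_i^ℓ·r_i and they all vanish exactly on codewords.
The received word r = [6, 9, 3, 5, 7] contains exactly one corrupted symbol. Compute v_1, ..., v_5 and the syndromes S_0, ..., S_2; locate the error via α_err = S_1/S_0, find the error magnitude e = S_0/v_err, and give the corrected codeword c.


S = (6, 7, 10), error at position 5, error magnitude e = 5, c = [6, 9, 3, 5, 2].

Step 1: column multipliers v_i = (∏_{j≠i}(α_i − α_j))^{−1} mod 11.
  i = 1 (α = 8): (8−9)(8−7)(8−4)(8−3) = (−1)·1·4·5 = −20 ≡ 2, so v_1 = 2^{−1} = 6 (mod 11).
  i = 2 (α = 9): (9−8)(9−7)(9−4)(9−3) = 1·2·5·6 = 60 ≡ 5, so v_2 = 5^{−1} = 9 (mod 11).
  i = 3 (α = 7): (7−8)(7−9)(7−4)(7−3) = (−1)·(−2)·3·4 = 24 ≡ 2, so v_3 = 2^{−1} = 6 (mod 11).
  i = 4 (α = 4): (4−8)(4−9)(4−7)(4−3) = (−4)·(−5)·(−3)·1 = −60 ≡ 6, so v_4 = 6^{−1} = 2 (mod 11).
  i = 5 (α = 3): (3−8)(3−9)(3−7)(3−4) = (−5)·(−6)·(−4)·(−1) = 120 ≡ 10, so v_5 = 10^{−1} = 10 (mod 11).
  v = [6, 9, 6, 2, 10].
Step 2: syndromes of r = [6, 9, 3, 5, 7] (all sums mod 11).
  S_0 = Σ v_i r_i = 6·6 + 9·9 + 6·3 + 2·5 + 10·7 = 215 ≡ 6.
  S_1 = Σ v_i α_i r_i = 6·8·6 + 9·9·9 + 6·7·3 + 2·4·5 + 10·3·7 = 1393 ≡ 7.
  α_i^2 mod 11 = [9, 4, 5, 5, 9].
  S_2 = Σ v_i α_i^2 r_i = 6·9·6 + 9·4·9 + 6·5·3 + 2·5·5 + 10·9·7 = 1418 ≡ 10.
  S = (6, 7, 10) ≠ 0, so r is not a codeword (an error is present).
Step 3: locate the error. For a single error e at position i, S_ℓ = v_i·e·α_i^ℓ, so α_err = S_1/S_0.
  S_0^{−1} = 6^{−1} = 2 (mod 11), so α_err = 7·2 = 14 ≡ 3 = α_5. Error position i = 5.
  Consistency check: S_2/S_1 = 10·8 = 80 ≡ 3 = α_err ✓ (single-error assumption holds).
Step 4: error magnitude e = S_0/v_5 = S_0·∏_{j≠5}(α_5 − α_j) = 6·10 = 60 ≡ 5 (mod 11).
Step 5: correct position 5: c_5 = r_5 − e = 7 − 5 ≡ 2 (mod 11). Hence c = [6, 9, 3, 5, 2].
  Check: interpolating c through the α_i gives m(x) = 4 + 3·x (degree < 2) with m(α_i) = c_i for every i, so c is indeed a codeword.
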